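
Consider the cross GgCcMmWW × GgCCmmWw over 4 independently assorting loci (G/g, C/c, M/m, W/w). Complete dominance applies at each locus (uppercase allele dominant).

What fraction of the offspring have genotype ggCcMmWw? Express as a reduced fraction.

P(ggCcMmWw) = 1/32

GgCcMmWW gametes: GCMW×2, GCmW×2, GcMW×2, GcmW×2, gCMW×2, gCmW×2, gcMW×2, gcmW×2
GgCCmmWw gametes: GCmW×4, GCmw×4, gCmW×4, gCmw×4
GgCcMmWW×GgCCmmWw grid (16·16=256): GGCCMmWW=8 GGCCMmWw=8 GGCCmmWW=8 GGCCmmWw=8 GGCcMmWW=8 GGCcMmWw=8 GGCcmmWW=8 GGCcmmWw=8 GgCCMmWW=16 GgCCMmWw=16 GgCCmmWW=16 GgCCmmWw=16 GgCcMmWW=16 GgCcMmWw=16 GgCcmmWW=16 GgCcmmWw=16 ggCCMmWW=8 ggCCMmWw=8 ggCCmmWW=8 ggCCmmWw=8 ggCcMmWW=8 ggCcMmWw=8 ggCcmmWW=8 ggCcmmWw=8
ggCcMmWw hits 8/256; gcd=8; 8÷8/256÷8 = 1/32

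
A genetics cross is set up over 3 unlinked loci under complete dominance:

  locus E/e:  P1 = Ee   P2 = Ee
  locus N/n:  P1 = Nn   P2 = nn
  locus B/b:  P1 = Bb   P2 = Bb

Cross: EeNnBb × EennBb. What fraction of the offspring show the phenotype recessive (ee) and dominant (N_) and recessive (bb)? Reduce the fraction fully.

EeNnBb gametes: ENB×1, ENb×1, EnB×1, Enb×1, eNB×1, eNb×1, enB×1, enb×1
EennBb gametes: EnB×2, Enb×2, enB×2, enb×2
EeNnBb×EennBb grid (8·8=64): EENnBB=2 EENnBb=4 EENnbb=2 EEnnBB=2 EEnnBb=4 EEnnbb=2 EeNnBB=4 EeNnBb=8 EeNnbb=4 EennBB=4 EennBb=8 Eennbb=4 eeNnBB=2 eeNnBb=4 eeNnbb=2 eennBB=2 eennBb=4 eennbb=2
ee N_ bb hits 2/64; gcd=2; 2÷2/64÷2 = 1/32

P(ee N_ bb) = 1/32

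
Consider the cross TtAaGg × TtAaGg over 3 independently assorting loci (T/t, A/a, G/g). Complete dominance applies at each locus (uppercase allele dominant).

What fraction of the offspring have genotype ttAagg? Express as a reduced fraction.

TtAaGg gametes: TAG×1, TAg×1, TaG×1, Tag×1, tAG×1, tAg×1, taG×1, tag×1
TtAaGg gametes: TAG×1, TAg×1, TaG×1, Tag×1, tAG×1, tAg×1, taG×1, tag×1
TtAaGg×TtAaGg grid (8·8=64): TTAAGG=1 TTAAGg=2 TTAAgg=1 TTAaGG=2 TTAaGg=4 TTAagg=2 TTaaGG=1 TTaaGg=2 TTaagg=1 TtAAGG=2 TtAAGg=4 TtAAgg=2 TtAaGG=4 TtAaGg=8 TtAagg=4 TtaaGG=2 TtaaGg=4 Ttaagg=2 ttAAGG=1 ttAAGg=2 ttAAgg=1 ttAaGG=2 ttAaGg=4 ttAagg=2 ttaaGG=1 ttaaGg=2 ttaagg=1
ttAagg hits 2/64; gcd=2; 2÷2/64÷2 = 1/32

P(ttAagg) = 1/32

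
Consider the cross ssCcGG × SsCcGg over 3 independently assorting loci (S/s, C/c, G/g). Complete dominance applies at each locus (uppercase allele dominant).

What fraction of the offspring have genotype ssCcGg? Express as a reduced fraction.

P(ssCcGg) = 1/8

ssCcGG gametes: sCG×4, scG×4
SsCcGg gametes: SCG×1, SCg×1, ScG×1, Scg×1, sCG×1, sCg×1, scG×1, scg×1
ssCcGG×SsCcGg grid (8·8=64): SsCCGG=4 SsCCGg=4 SsCcGG=8 SsCcGg=8 SsccGG=4 SsccGg=4 ssCCGG=4 ssCCGg=4 ssCcGG=8 ssCcGg=8 ssccGG=4 ssccGg=4
ssCcGg hits 8/64; gcd=8; 8÷8/64÷8 = 1/8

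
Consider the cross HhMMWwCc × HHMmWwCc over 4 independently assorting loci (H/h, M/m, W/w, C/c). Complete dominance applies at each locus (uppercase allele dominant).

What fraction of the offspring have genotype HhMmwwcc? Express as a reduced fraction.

P(HhMmwwcc) = 1/64

HhMMWwCc gametes: HMWC×2, HMWc×2, HMwC×2, HMwc×2, hMWC×2, hMWc×2, hMwC×2, hMwc×2
HHMmWwCc gametes: HMWC×2, HMWc×2, HMwC×2, HMwc×2, HmWC×2, HmWc×2, HmwC×2, Hmwc×2
HhMMWwCc×HHMmWwCc grid (16·16=256): HHMMWWCC=4 HHMMWWCc=8 HHMMWWcc=4 HHMMWwCC=8 HHMMWwCc=16 HHMMWwcc=8 HHMMwwCC=4 HHMMwwCc=8 HHMMwwcc=4 HHMmWWCC=4 HHMmWWCc=8 HHMmWWcc=4 HHMmWwCC=8 HHMmWwCc=16 HHMmWwcc=8 HHMmwwCC=4 HHMmwwCc=8 HHMmwwcc=4 HhMMWWCC=4 HhMMWWCc=8 HhMMWWcc=4 HhMMWwCC=8 HhMMWwCc=16 HhMMWwcc=8 HhMMwwCC=4 HhMMwwCc=8 HhMMwwcc=4 HhMmWWCC=4 HhMmWWCc=8 HhMmWWcc=4 HhMmWwCC=8 HhMmWwCc=16 HhMmWwcc=8 HhMmwwCC=4 HhMmwwCc=8 HhMmwwcc=4
HhMmwwcc hits 4/256; gcd=4; 4÷4/256÷4 = 1/64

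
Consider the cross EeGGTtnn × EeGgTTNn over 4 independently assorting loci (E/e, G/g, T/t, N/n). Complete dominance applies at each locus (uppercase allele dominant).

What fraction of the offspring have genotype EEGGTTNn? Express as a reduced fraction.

P(EEGGTTNn) = 1/32

EeGGTtnn gametes: EGTn×4, EGtn×4, eGTn×4, eGtn×4
EeGgTTNn gametes: EGTN×2, EGTn×2, EgTN×2, EgTn×2, eGTN×2, eGTn×2, egTN×2, egTn×2
EeGGTtnn×EeGgTTNn grid (16·16=256): EEGGTTNn=8 EEGGTTnn=8 EEGGTtNn=8 EEGGTtnn=8 EEGgTTNn=8 EEGgTTnn=8 EEGgTtNn=8 EEGgTtnn=8 EeGGTTNn=16 EeGGTTnn=16 EeGGTtNn=16 EeGGTtnn=16 EeGgTTNn=16 EeGgTTnn=16 EeGgTtNn=16 EeGgTtnn=16 eeGGTTNn=8 eeGGTTnn=8 eeGGTtNn=8 eeGGTtnn=8 eeGgTTNn=8 eeGgTTnn=8 eeGgTtNn=8 eeGgTtnn=8
EEGGTTNn hits 8/256; gcd=8; 8÷8/256÷8 = 1/32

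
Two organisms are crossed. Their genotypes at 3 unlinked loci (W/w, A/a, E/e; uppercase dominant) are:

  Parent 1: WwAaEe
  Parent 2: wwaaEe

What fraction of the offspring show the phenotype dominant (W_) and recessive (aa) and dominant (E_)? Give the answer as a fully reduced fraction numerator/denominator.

WwAaEe gametes: WAE×1, WAe×1, WaE×1, Wae×1, wAE×1, wAe×1, waE×1, wae×1
wwaaEe gametes: waE×4, wae×4
WwAaEe×wwaaEe grid (8·8=64): WwAaEE=4 WwAaEe=8 WwAaee=4 WwaaEE=4 WwaaEe=8 Wwaaee=4 wwAaEE=4 wwAaEe=8 wwAaee=4 wwaaEE=4 wwaaEe=8 wwaaee=4
W_ aa E_ hits 12/64; gcd=4; 12÷4/64÷4 = 3/16

P(W_ aa E_) = 3/16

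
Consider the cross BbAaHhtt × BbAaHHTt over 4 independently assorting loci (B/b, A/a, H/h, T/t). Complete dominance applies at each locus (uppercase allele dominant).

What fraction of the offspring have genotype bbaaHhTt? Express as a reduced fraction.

P(bbaaHhTt) = 1/64

BbAaHhtt gametes: BAHt×2, BAht×2, BaHt×2, Baht×2, bAHt×2, bAht×2, baHt×2, baht×2
BbAaHHTt gametes: BAHT×2, BAHt×2, BaHT×2, BaHt×2, bAHT×2, bAHt×2, baHT×2, baHt×2
BbAaHhtt×BbAaHHTt grid (16·16=256): BBAAHHTt=4 BBAAHHtt=4 BBAAHhTt=4 BBAAHhtt=4 BBAaHHTt=8 BBAaHHtt=8 BBAaHhTt=8 BBAaHhtt=8 BBaaHHTt=4 BBaaHHtt=4 BBaaHhTt=4 BBaaHhtt=4 BbAAHHTt=8 BbAAHHtt=8 BbAAHhTt=8 BbAAHhtt=8 BbAaHHTt=16 BbAaHHtt=16 BbAaHhTt=16 BbAaHhtt=16 BbaaHHTt=8 BbaaHHtt=8 BbaaHhTt=8 BbaaHhtt=8 bbAAHHTt=4 bbAAHHtt=4 bbAAHhTt=4 bbAAHhtt=4 bbAaHHTt=8 bbAaHHtt=8 bbAaHhTt=8 bbAaHhtt=8 bbaaHHTt=4 bbaaHHtt=4 bbaaHhTt=4 bbaaHhtt=4
bbaaHhTt hits 4/256; gcd=4; 4÷4/256÷4 = 1/64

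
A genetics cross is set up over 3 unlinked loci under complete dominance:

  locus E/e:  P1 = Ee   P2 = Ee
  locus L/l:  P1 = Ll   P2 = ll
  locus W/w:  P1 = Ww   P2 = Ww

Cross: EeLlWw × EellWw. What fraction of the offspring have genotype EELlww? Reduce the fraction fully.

EeLlWw gametes: ELW×1, ELw×1, ElW×1, Elw×1, eLW×1, eLw×1, elW×1, elw×1
EellWw gametes: ElW×2, Elw×2, elW×2, elw×2
EeLlWw×EellWw grid (8·8=64): EELlWW=2 EELlWw=4 EELlww=2 EEllWW=2 EEllWw=4 EEllww=2 EeLlWW=4 EeLlWw=8 EeLlww=4 EellWW=4 EellWw=8 Eellww=4 eeLlWW=2 eeLlWw=4 eeLlww=2 eellWW=2 eellWw=4 eellww=2
EELlww hits 2/64; gcd=2; 2÷2/64÷2 = 1/32

P(EELlww) = 1/32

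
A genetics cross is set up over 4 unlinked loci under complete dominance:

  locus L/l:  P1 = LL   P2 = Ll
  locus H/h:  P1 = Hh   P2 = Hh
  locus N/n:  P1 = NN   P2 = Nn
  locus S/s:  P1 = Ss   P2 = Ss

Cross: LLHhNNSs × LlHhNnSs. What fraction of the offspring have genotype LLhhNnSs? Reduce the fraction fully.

LLHhNNSs gametes: LHNS×4, LHNs×4, LhNS×4, LhNs×4
LlHhNnSs gametes: LHNS×1, LHNs×1, LHnS×1, LHns×1, LhNS×1, LhNs×1, LhnS×1, Lhns×1, lHNS×1, lHNs×1, lHnS×1, lHns×1, lhNS×1, lhNs×1, lhnS×1, lhns×1
LLHhNNSs×LlHhNnSs grid (16·16=256): LLHHNNSS=4 LLHHNNSs=8 LLHHNNss=4 LLHHNnSS=4 LLHHNnSs=8 LLHHNnss=4 LLHhNNSS=8 LLHhNNSs=16 LLHhNNss=8 LLHhNnSS=8 LLHhNnSs=16 LLHhNnss=8 LLhhNNSS=4 LLhhNNSs=8 LLhhNNss=4 LLhhNnSS=4 LLhhNnSs=8 LLhhNnss=4 LlHHNNSS=4 LlHHNNSs=8 LlHHNNss=4 LlHHNnSS=4 LlHHNnSs=8 LlHHNnss=4 LlHhNNSS=8 LlHhNNSs=16 LlHhNNss=8 LlHhNnSS=8 LlHhNnSs=16 LlHhNnss=8 LlhhNNSS=4 LlhhNNSs=8 LlhhNNss=4 LlhhNnSS=4 LlhhNnSs=8 LlhhNnss=4
LLhhNnSs hits 8/256; gcd=8; 8÷8/256÷8 = 1/32

P(LLhhNnSs) = 1/32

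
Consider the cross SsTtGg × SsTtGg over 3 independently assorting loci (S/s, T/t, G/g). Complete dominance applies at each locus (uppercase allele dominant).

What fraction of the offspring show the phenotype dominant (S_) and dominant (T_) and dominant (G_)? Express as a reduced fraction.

P(S_ T_ G_) = 27/64

SsTtGg gametes: STG×1, STg×1, StG×1, Stg×1, sTG×1, sTg×1, stG×1, stg×1
SsTtGg gametes: STG×1, STg×1, StG×1, Stg×1, sTG×1, sTg×1, stG×1, stg×1
SsTtGg×SsTtGg grid (8·8=64): SSTTGG=1 SSTTGg=2 SSTTgg=1 SSTtGG=2 SSTtGg=4 SSTtgg=2 SSttGG=1 SSttGg=2 SSttgg=1 SsTTGG=2 SsTTGg=4 SsTTgg=2 SsTtGG=4 SsTtGg=8 SsTtgg=4 SsttGG=2 SsttGg=4 Ssttgg=2 ssTTGG=1 ssTTGg=2 ssTTgg=1 ssTtGG=2 ssTtGg=4 ssTtgg=2 ssttGG=1 ssttGg=2 ssttgg=1
S_ T_ G_ hits 27/64; gcd=1; 27÷1/64÷1 = 27/64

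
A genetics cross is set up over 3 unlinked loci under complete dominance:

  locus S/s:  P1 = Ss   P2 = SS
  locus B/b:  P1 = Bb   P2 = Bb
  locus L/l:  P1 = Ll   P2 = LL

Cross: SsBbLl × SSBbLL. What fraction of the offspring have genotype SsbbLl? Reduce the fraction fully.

SsBbLl gametes: SBL×1, SBl×1, SbL×1, Sbl×1, sBL×1, sBl×1, sbL×1, sbl×1
SSBbLL gametes: SBL×4, SbL×4
SsBbLl×SSBbLL grid (8·8=64): SSBBLL=4 SSBBLl=4 SSBbLL=8 SSBbLl=8 SSbbLL=4 SSbbLl=4 SsBBLL=4 SsBBLl=4 SsBbLL=8 SsBbLl=8 SsbbLL=4 SsbbLl=4
SsbbLl hits 4/64; gcd=4; 4÷4/64÷4 = 1/16

P(SsbbLl) = 1/16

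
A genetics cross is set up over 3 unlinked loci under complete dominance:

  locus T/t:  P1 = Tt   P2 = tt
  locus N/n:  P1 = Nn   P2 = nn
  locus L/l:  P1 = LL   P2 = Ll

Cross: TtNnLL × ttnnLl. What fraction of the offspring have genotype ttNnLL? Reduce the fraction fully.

TtNnLL gametes: TNL×2, TnL×2, tNL×2, tnL×2
ttnnLl gametes: tnL×4, tnl×4
TtNnLL×ttnnLl grid (8·8=64): TtNnLL=8 TtNnLl=8 TtnnLL=8 TtnnLl=8 ttNnLL=8 ttNnLl=8 ttnnLL=8 ttnnLl=8
ttNnLL hits 8/64; gcd=8; 8÷8/64÷8 = 1/8

P(ttNnLL) = 1/8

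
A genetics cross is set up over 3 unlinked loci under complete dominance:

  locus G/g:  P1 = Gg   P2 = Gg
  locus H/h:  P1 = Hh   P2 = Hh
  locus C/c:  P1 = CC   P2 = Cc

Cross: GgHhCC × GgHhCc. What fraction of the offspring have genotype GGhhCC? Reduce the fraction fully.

P(GGhhCC) = 1/32

GgHhCC gametes: GHC×2, GhC×2, gHC×2, ghC×2
GgHhCc gametes: GHC×1, GHc×1, GhC×1, Ghc×1, gHC×1, gHc×1, ghC×1, ghc×1
GgHhCC×GgHhCc grid (8·8=64): GGHHCC=2 GGHHCc=2 GGHhCC=4 GGHhCc=4 GGhhCC=2 GGhhCc=2 GgHHCC=4 GgHHCc=4 GgHhCC=8 GgHhCc=8 GghhCC=4 GghhCc=4 ggHHCC=2 ggHHCc=2 ggHhCC=4 ggHhCc=4 gghhCC=2 gghhCc=2
GGhhCC hits 2/64; gcd=2; 2÷2/64÷2 = 1/32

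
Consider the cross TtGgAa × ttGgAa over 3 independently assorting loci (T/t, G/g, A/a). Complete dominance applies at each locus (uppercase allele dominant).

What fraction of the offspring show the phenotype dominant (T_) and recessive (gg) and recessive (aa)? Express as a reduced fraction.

P(T_ gg aa) = 1/32

TtGgAa gametes: TGA×1, TGa×1, TgA×1, Tga×1, tGA×1, tGa×1, tgA×1, tga×1
ttGgAa gametes: tGA×2, tGa×2, tgA×2, tga×2
TtGgAa×ttGgAa grid (8·8=64): TtGGAA=2 TtGGAa=4 TtGGaa=2 TtGgAA=4 TtGgAa=8 TtGgaa=4 TtggAA=2 TtggAa=4 Ttggaa=2 ttGGAA=2 ttGGAa=4 ttGGaa=2 ttGgAA=4 ttGgAa=8 ttGgaa=4 ttggAA=2 ttggAa=4 ttggaa=2
T_ gg aa hits 2/64; gcd=2; 2÷2/64÷2 = 1/32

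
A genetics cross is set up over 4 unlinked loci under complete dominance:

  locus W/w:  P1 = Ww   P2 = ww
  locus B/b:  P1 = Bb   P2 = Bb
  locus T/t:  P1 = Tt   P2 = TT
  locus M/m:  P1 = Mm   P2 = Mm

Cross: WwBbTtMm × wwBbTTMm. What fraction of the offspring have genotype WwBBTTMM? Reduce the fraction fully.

P(WwBBTTMM) = 1/64

WwBbTtMm gametes: WBTM×1, WBTm×1, WBtM×1, WBtm×1, WbTM×1, WbTm×1, WbtM×1, Wbtm×1, wBTM×1, wBTm×1, wBtM×1, wBtm×1, wbTM×1, wbTm×1, wbtM×1, wbtm×1
wwBbTTMm gametes: wBTM×4, wBTm×4, wbTM×4, wbTm×4
WwBbTtMm×wwBbTTMm grid (16·16=256): WwBBTTMM=4 WwBBTTMm=8 WwBBTTmm=4 WwBBTtMM=4 WwBBTtMm=8 WwBBTtmm=4 WwBbTTMM=8 WwBbTTMm=16 WwBbTTmm=8 WwBbTtMM=8 WwBbTtMm=16 WwBbTtmm=8 WwbbTTMM=4 WwbbTTMm=8 WwbbTTmm=4 WwbbTtMM=4 WwbbTtMm=8 WwbbTtmm=4 wwBBTTMM=4 wwBBTTMm=8 wwBBTTmm=4 wwBBTtMM=4 wwBBTtMm=8 wwBBTtmm=4 wwBbTTMM=8 wwBbTTMm=16 wwBbTTmm=8 wwBbTtMM=8 wwBbTtMm=16 wwBbTtmm=8 wwbbTTMM=4 wwbbTTMm=8 wwbbTTmm=4 wwbbTtMM=4 wwbbTtMm=8 wwbbTtmm=4
WwBBTTMM hits 4/256; gcd=4; 4÷4/256÷4 = 1/64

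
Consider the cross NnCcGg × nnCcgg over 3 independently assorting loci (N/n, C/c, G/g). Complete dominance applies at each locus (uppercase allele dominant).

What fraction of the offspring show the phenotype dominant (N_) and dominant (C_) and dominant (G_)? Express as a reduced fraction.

NnCcGg gametes: NCG×1, NCg×1, NcG×1, Ncg×1, nCG×1, nCg×1, ncG×1, ncg×1
nnCcgg gametes: nCg×4, ncg×4
NnCcGg×nnCcgg grid (8·8=64): NnCCGg=4 NnCCgg=4 NnCcGg=8 NnCcgg=8 NnccGg=4 Nnccgg=4 nnCCGg=4 nnCCgg=4 nnCcGg=8 nnCcgg=8 nnccGg=4 nnccgg=4
N_ C_ G_ hits 12/64; gcd=4; 12÷4/64÷4 = 3/16

P(N_ C_ G_) = 3/16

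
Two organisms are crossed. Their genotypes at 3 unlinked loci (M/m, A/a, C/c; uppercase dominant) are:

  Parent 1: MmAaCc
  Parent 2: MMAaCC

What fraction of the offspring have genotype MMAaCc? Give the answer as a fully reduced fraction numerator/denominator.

MmAaCc gametes: MAC×1, MAc×1, MaC×1, Mac×1, mAC×1, mAc×1, maC×1, mac×1
MMAaCC gametes: MAC×4, MaC×4
MmAaCc×MMAaCC grid (8·8=64): MMAACC=4 MMAACc=4 MMAaCC=8 MMAaCc=8 MMaaCC=4 MMaaCc=4 MmAACC=4 MmAACc=4 MmAaCC=8 MmAaCc=8 MmaaCC=4 MmaaCc=4
MMAaCc hits 8/64; gcd=8; 8÷8/64÷8 = 1/8

P(MMAaCc) = 1/8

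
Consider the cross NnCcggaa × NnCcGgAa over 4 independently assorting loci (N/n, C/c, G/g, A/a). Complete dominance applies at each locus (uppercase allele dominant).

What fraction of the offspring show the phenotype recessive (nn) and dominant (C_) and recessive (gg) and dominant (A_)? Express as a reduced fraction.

P(nn C_ gg A_) = 3/64

NnCcggaa gametes: NCga×4, Ncga×4, nCga×4, ncga×4
NnCcGgAa gametes: NCGA×1, NCGa×1, NCgA×1, NCga×1, NcGA×1, NcGa×1, NcgA×1, Ncga×1, nCGA×1, nCGa×1, nCgA×1, nCga×1, ncGA×1, ncGa×1, ncgA×1, ncga×1
NnCcggaa×NnCcGgAa grid (16·16=256): NNCCGgAa=4 NNCCGgaa=4 NNCCggAa=4 NNCCggaa=4 NNCcGgAa=8 NNCcGgaa=8 NNCcggAa=8 NNCcggaa=8 NNccGgAa=4 NNccGgaa=4 NNccggAa=4 NNccggaa=4 NnCCGgAa=8 NnCCGgaa=8 NnCCggAa=8 NnCCggaa=8 NnCcGgAa=16 NnCcGgaa=16 NnCcggAa=16 NnCcggaa=16 NnccGgAa=8 NnccGgaa=8 NnccggAa=8 Nnccggaa=8 nnCCGgAa=4 nnCCGgaa=4 nnCCggAa=4 nnCCggaa=4 nnCcGgAa=8 nnCcGgaa=8 nnCcggAa=8 nnCcggaa=8 nnccGgAa=4 nnccGgaa=4 nnccggAa=4 nnccggaa=4
nn C_ gg A_ hits 12/256; gcd=4; 12÷4/256÷4 = 3/64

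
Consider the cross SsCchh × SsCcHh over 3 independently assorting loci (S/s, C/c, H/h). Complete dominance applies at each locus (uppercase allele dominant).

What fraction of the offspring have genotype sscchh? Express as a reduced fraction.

P(sscchh) = 1/32

SsCchh gametes: SCh×2, Sch×2, sCh×2, sch×2
SsCcHh gametes: SCH×1, SCh×1, ScH×1, Sch×1, sCH×1, sCh×1, scH×1, sch×1
SsCchh×SsCcHh grid (8·8=64): SSCCHh=2 SSCChh=2 SSCcHh=4 SSCchh=4 SSccHh=2 SScchh=2 SsCCHh=4 SsCChh=4 SsCcHh=8 SsCchh=8 SsccHh=4 Sscchh=4 ssCCHh=2 ssCChh=2 ssCcHh=4 ssCchh=4 ssccHh=2 sscchh=2
sscchh hits 2/64; gcd=2; 2÷2/64÷2 = 1/32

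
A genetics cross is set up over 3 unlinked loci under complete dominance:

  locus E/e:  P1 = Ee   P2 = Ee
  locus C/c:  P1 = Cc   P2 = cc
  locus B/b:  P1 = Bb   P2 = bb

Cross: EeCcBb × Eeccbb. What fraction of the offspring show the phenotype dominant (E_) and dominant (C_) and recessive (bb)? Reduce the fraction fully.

P(E_ C_ bb) = 3/16

EeCcBb gametes: ECB×1, ECb×1, EcB×1, Ecb×1, eCB×1, eCb×1, ecB×1, ecb×1
Eeccbb gametes: Ecb×4, ecb×4
EeCcBb×Eeccbb grid (8·8=64): EECcBb=4 EECcbb=4 EEccBb=4 EEccbb=4 EeCcBb=8 EeCcbb=8 EeccBb=8 Eeccbb=8 eeCcBb=4 eeCcbb=4 eeccBb=4 eeccbb=4
E_ C_ bb hits 12/64; gcd=4; 12÷4/64÷4 = 3/16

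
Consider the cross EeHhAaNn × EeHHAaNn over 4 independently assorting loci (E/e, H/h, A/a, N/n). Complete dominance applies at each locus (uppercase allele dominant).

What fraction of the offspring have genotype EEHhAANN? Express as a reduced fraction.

P(EEHhAANN) = 1/128

EeHhAaNn gametes: EHAN×1, EHAn×1, EHaN×1, EHan×1, EhAN×1, EhAn×1, EhaN×1, Ehan×1, eHAN×1, eHAn×1, eHaN×1, eHan×1, ehAN×1, ehAn×1, ehaN×1, ehan×1
EeHHAaNn gametes: EHAN×2, EHAn×2, EHaN×2, EHan×2, eHAN×2, eHAn×2, eHaN×2, eHan×2
EeHhAaNn×EeHHAaNn grid (16·16=256): EEHHAANN=2 EEHHAANn=4 EEHHAAnn=2 EEHHAaNN=4 EEHHAaNn=8 EEHHAann=4 EEHHaaNN=2 EEHHaaNn=4 EEHHaann=2 EEHhAANN=2 EEHhAANn=4 EEHhAAnn=2 EEHhAaNN=4 EEHhAaNn=8 EEHhAann=4 EEHhaaNN=2 EEHhaaNn=4 EEHhaann=2 EeHHAANN=4 EeHHAANn=8 EeHHAAnn=4 EeHHAaNN=8 EeHHAaNn=16 EeHHAann=8 EeHHaaNN=4 EeHHaaNn=8 EeHHaann=4 EeHhAANN=4 EeHhAANn=8 EeHhAAnn=4 EeHhAaNN=8 EeHhAaNn=16 EeHhAann=8 EeHhaaNN=4 EeHhaaNn=8 EeHhaann=4 eeHHAANN=2 eeHHAANn=4 eeHHAAnn=2 eeHHAaNN=4 eeHHAaNn=8 eeHHAann=4 eeHHaaNN=2 eeHHaaNn=4 eeHHaann=2 eeHhAANN=2 eeHhAANn=4 eeHhAAnn=2 eeHhAaNN=4 eeHhAaNn=8 eeHhAann=4 eeHhaaNN=2 eeHhaaNn=4 eeHhaann=2
EEHhAANN hits 2/256; gcd=2; 2÷2/256÷2 = 1/128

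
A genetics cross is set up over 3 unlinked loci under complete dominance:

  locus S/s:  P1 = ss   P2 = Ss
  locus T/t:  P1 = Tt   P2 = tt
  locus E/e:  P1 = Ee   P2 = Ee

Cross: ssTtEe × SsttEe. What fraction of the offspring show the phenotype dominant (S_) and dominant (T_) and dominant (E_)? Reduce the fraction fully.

ssTtEe gametes: sTE×2, sTe×2, stE×2, ste×2
SsttEe gametes: StE×2, Ste×2, stE×2, ste×2
ssTtEe×SsttEe grid (8·8=64): SsTtEE=4 SsTtEe=8 SsTtee=4 SsttEE=4 SsttEe=8 Ssttee=4 ssTtEE=4 ssTtEe=8 ssTtee=4 ssttEE=4 ssttEe=8 ssttee=4
S_ T_ E_ hits 12/64; gcd=4; 12÷4/64÷4 = 3/16

P(S_ T_ E_) = 3/16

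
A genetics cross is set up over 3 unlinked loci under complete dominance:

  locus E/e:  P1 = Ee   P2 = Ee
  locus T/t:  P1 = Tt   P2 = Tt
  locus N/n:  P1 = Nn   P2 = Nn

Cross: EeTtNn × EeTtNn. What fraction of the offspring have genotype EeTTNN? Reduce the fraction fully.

P(EeTTNN) = 1/32

EeTtNn gametes: ETN×1, ETn×1, EtN×1, Etn×1, eTN×1, eTn×1, etN×1, etn×1
EeTtNn gametes: ETN×1, ETn×1, EtN×1, Etn×1, eTN×1, eTn×1, etN×1, etn×1
EeTtNn×EeTtNn grid (8·8=64): EETTNN=1 EETTNn=2 EETTnn=1 EETtNN=2 EETtNn=4 EETtnn=2 EEttNN=1 EEttNn=2 EEttnn=1 EeTTNN=2 EeTTNn=4 EeTTnn=2 EeTtNN=4 EeTtNn=8 EeTtnn=4 EettNN=2 EettNn=4 Eettnn=2 eeTTNN=1 eeTTNn=2 eeTTnn=1 eeTtNN=2 eeTtNn=4 eeTtnn=2 eettNN=1 eettNn=2 eettnn=1
EeTTNN hits 2/64; gcd=2; 2÷2/64÷2 = 1/32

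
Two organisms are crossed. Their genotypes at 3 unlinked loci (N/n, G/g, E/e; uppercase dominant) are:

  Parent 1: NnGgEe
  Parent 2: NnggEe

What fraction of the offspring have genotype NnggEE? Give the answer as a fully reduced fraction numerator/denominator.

P(NnggEE) = 1/16

NnGgEe gametes: NGE×1, NGe×1, NgE×1, Nge×1, nGE×1, nGe×1, ngE×1, nge×1
NnggEe gametes: NgE×2, Nge×2, ngE×2, nge×2
NnGgEe×NnggEe grid (8·8=64): NNGgEE=2 NNGgEe=4 NNGgee=2 NNggEE=2 NNggEe=4 NNggee=2 NnGgEE=4 NnGgEe=8 NnGgee=4 NnggEE=4 NnggEe=8 Nnggee=4 nnGgEE=2 nnGgEe=4 nnGgee=2 nnggEE=2 nnggEe=4 nnggee=2
NnggEE hits 4/64; gcd=4; 4÷4/64÷4 = 1/16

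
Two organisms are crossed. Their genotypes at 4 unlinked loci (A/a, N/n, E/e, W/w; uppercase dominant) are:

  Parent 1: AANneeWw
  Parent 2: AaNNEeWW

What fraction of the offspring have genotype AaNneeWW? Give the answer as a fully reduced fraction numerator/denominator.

AANneeWw gametes: ANeW×4, ANew×4, AneW×4, Anew×4
AaNNEeWW gametes: ANEW×4, ANeW×4, aNEW×4, aNeW×4
AANneeWw×AaNNEeWW grid (16·16=256): AANNEeWW=16 AANNEeWw=16 AANNeeWW=16 AANNeeWw=16 AANnEeWW=16 AANnEeWw=16 AANneeWW=16 AANneeWw=16 AaNNEeWW=16 AaNNEeWw=16 AaNNeeWW=16 AaNNeeWw=16 AaNnEeWW=16 AaNnEeWw=16 AaNneeWW=16 AaNneeWw=16
AaNneeWW hits 16/256; gcd=16; 16÷16/256÷16 = 1/16

P(AaNneeWW) = 1/16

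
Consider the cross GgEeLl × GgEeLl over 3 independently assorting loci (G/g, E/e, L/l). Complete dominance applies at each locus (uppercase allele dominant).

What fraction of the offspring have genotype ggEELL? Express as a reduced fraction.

P(ggEELL) = 1/64

GgEeLl gametes: GEL×1, GEl×1, GeL×1, Gel×1, gEL×1, gEl×1, geL×1, gel×1
GgEeLl gametes: GEL×1, GEl×1, GeL×1, Gel×1, gEL×1, gEl×1, geL×1, gel×1
GgEeLl×GgEeLl grid (8·8=64): GGEELL=1 GGEELl=2 GGEEll=1 GGEeLL=2 GGEeLl=4 GGEell=2 GGeeLL=1 GGeeLl=2 GGeell=1 GgEELL=2 GgEELl=4 GgEEll=2 GgEeLL=4 GgEeLl=8 GgEell=4 GgeeLL=2 GgeeLl=4 Ggeell=2 ggEELL=1 ggEELl=2 ggEEll=1 ggEeLL=2 ggEeLl=4 ggEell=2 ggeeLL=1 ggeeLl=2 ggeell=1
ggEELL hits 1/64; gcd=1; 1÷1/64÷1 = 1/64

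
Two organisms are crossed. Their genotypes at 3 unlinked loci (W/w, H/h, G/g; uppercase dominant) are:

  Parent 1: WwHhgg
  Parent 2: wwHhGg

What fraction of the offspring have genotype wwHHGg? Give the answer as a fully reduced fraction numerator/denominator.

WwHhgg gametes: WHg×2, Whg×2, wHg×2, whg×2
wwHhGg gametes: wHG×2, wHg×2, whG×2, whg×2
WwHhgg×wwHhGg grid (8·8=64): WwHHGg=4 WwHHgg=4 WwHhGg=8 WwHhgg=8 WwhhGg=4 Wwhhgg=4 wwHHGg=4 wwHHgg=4 wwHhGg=8 wwHhgg=8 wwhhGg=4 wwhhgg=4
wwHHGg hits 4/64; gcd=4; 4÷4/64÷4 = 1/16

P(wwHHGg) = 1/16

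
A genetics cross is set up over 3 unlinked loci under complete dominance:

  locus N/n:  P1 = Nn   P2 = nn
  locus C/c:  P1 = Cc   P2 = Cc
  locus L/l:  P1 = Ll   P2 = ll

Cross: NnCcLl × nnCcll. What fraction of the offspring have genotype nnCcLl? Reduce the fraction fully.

NnCcLl gametes: NCL×1, NCl×1, NcL×1, Ncl×1, nCL×1, nCl×1, ncL×1, ncl×1
nnCcll gametes: nCl×4, ncl×4
NnCcLl×nnCcll grid (8·8=64): NnCCLl=4 NnCCll=4 NnCcLl=8 NnCcll=8 NnccLl=4 Nnccll=4 nnCCLl=4 nnCCll=4 nnCcLl=8 nnCcll=8 nnccLl=4 nnccll=4
nnCcLl hits 8/64; gcd=8; 8÷8/64÷8 = 1/8

P(nnCcLl) = 1/8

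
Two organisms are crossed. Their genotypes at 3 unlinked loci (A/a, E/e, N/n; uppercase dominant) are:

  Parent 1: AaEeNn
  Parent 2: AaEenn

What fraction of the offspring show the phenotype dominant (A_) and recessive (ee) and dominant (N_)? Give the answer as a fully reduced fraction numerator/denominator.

AaEeNn gametes: AEN×1, AEn×1, AeN×1, Aen×1, aEN×1, aEn×1, aeN×1, aen×1
AaEenn gametes: AEn×2, Aen×2, aEn×2, aen×2
AaEeNn×AaEenn grid (8·8=64): AAEENn=2 AAEEnn=2 AAEeNn=4 AAEenn=4 AAeeNn=2 AAeenn=2 AaEENn=4 AaEEnn=4 AaEeNn=8 AaEenn=8 AaeeNn=4 Aaeenn=4 aaEENn=2 aaEEnn=2 aaEeNn=4 aaEenn=4 aaeeNn=2 aaeenn=2
A_ ee N_ hits 6/64; gcd=2; 6÷2/64÷2 = 3/32

P(A_ ee N_) = 3/32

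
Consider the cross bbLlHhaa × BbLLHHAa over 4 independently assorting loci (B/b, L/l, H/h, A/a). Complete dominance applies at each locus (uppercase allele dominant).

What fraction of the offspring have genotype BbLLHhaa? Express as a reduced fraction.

bbLlHhaa gametes: bLHa×4, bLha×4, blHa×4, blha×4
BbLLHHAa gametes: BLHA×4, BLHa×4, bLHA×4, bLHa×4
bbLlHhaa×BbLLHHAa grid (16·16=256): BbLLHHAa=16 BbLLHHaa=16 BbLLHhAa=16 BbLLHhaa=16 BbLlHHAa=16 BbLlHHaa=16 BbLlHhAa=16 BbLlHhaa=16 bbLLHHAa=16 bbLLHHaa=16 bbLLHhAa=16 bbLLHhaa=16 bbLlHHAa=16 bbLlHHaa=16 bbLlHhAa=16 bbLlHhaa=16
BbLLHhaa hits 16/256; gcd=16; 16÷16/256÷16 = 1/16

P(BbLLHhaa) = 1/16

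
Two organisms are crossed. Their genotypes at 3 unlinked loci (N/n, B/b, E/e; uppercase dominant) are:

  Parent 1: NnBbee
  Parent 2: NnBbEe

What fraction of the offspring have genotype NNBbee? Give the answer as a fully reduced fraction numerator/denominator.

P(NNBbee) = 1/16

NnBbee gametes: NBe×2, Nbe×2, nBe×2, nbe×2
NnBbEe gametes: NBE×1, NBe×1, NbE×1, Nbe×1, nBE×1, nBe×1, nbE×1, nbe×1
NnBbee×NnBbEe grid (8·8=64): NNBBEe=2 NNBBee=2 NNBbEe=4 NNBbee=4 NNbbEe=2 NNbbee=2 NnBBEe=4 NnBBee=4 NnBbEe=8 NnBbee=8 NnbbEe=4 Nnbbee=4 nnBBEe=2 nnBBee=2 nnBbEe=4 nnBbee=4 nnbbEe=2 nnbbee=2
NNBbee hits 4/64; gcd=4; 4÷4/64÷4 = 1/16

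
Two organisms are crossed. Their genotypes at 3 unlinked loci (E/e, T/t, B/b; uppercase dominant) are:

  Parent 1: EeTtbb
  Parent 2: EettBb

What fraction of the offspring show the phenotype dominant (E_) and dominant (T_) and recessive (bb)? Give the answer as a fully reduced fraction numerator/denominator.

EeTtbb gametes: ETb×2, Etb×2, eTb×2, etb×2
EettBb gametes: EtB×2, Etb×2, etB×2, etb×2
EeTtbb×EettBb grid (8·8=64): EETtBb=4 EETtbb=4 EEttBb=4 EEttbb=4 EeTtBb=8 EeTtbb=8 EettBb=8 Eettbb=8 eeTtBb=4 eeTtbb=4 eettBb=4 eettbb=4
E_ T_ bb hits 12/64; gcd=4; 12÷4/64÷4 = 3/16

P(E_ T_ bb) = 3/16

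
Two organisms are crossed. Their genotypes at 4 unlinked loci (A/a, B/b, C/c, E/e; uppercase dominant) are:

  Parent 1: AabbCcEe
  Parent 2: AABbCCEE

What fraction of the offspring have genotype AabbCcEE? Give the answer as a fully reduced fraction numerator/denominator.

P(AabbCcEE) = 1/16

AabbCcEe gametes: AbCE×2, AbCe×2, AbcE×2, Abce×2, abCE×2, abCe×2, abcE×2, abce×2
AABbCCEE gametes: ABCE×8, AbCE×8
AabbCcEe×AABbCCEE grid (16·16=256): AABbCCEE=16 AABbCCEe=16 AABbCcEE=16 AABbCcEe=16 AAbbCCEE=16 AAbbCCEe=16 AAbbCcEE=16 AAbbCcEe=16 AaBbCCEE=16 AaBbCCEe=16 AaBbCcEE=16 AaBbCcEe=16 AabbCCEE=16 AabbCCEe=16 AabbCcEE=16 AabbCcEe=16
AabbCcEE hits 16/256; gcd=16; 16÷16/256÷16 = 1/16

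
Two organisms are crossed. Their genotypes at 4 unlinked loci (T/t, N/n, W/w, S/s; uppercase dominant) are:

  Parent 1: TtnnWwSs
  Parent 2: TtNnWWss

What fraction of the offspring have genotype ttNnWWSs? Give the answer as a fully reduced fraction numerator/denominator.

TtnnWwSs gametes: TnWS×2, TnWs×2, TnwS×2, Tnws×2, tnWS×2, tnWs×2, tnwS×2, tnws×2
TtNnWWss gametes: TNWs×4, TnWs×4, tNWs×4, tnWs×4
TtnnWwSs×TtNnWWss grid (16·16=256): TTNnWWSs=8 TTNnWWss=8 TTNnWwSs=8 TTNnWwss=8 TTnnWWSs=8 TTnnWWss=8 TTnnWwSs=8 TTnnWwss=8 TtNnWWSs=16 TtNnWWss=16 TtNnWwSs=16 TtNnWwss=16 TtnnWWSs=16 TtnnWWss=16 TtnnWwSs=16 TtnnWwss=16 ttNnWWSs=8 ttNnWWss=8 ttNnWwSs=8 ttNnWwss=8 ttnnWWSs=8 ttnnWWss=8 ttnnWwSs=8 ttnnWwss=8
ttNnWWSs hits 8/256; gcd=8; 8÷8/256÷8 = 1/32

P(ttNnWWSs) = 1/32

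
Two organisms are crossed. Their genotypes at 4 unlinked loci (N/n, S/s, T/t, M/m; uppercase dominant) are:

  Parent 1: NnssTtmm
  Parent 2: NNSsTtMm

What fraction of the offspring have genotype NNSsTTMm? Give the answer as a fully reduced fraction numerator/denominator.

NnssTtmm gametes: NsTm×4, Nstm×4, nsTm×4, nstm×4
NNSsTtMm gametes: NSTM×2, NSTm×2, NStM×2, NStm×2, NsTM×2, NsTm×2, NstM×2, Nstm×2
NnssTtmm×NNSsTtMm grid (16·16=256): NNSsTTMm=8 NNSsTTmm=8 NNSsTtMm=16 NNSsTtmm=16 NNSsttMm=8 NNSsttmm=8 NNssTTMm=8 NNssTTmm=8 NNssTtMm=16 NNssTtmm=16 NNssttMm=8 NNssttmm=8 NnSsTTMm=8 NnSsTTmm=8 NnSsTtMm=16 NnSsTtmm=16 NnSsttMm=8 NnSsttmm=8 NnssTTMm=8 NnssTTmm=8 NnssTtMm=16 NnssTtmm=16 NnssttMm=8 Nnssttmm=8
NNSsTTMm hits 8/256; gcd=8; 8÷8/256÷8 = 1/32

P(NNSsTTMm) = 1/32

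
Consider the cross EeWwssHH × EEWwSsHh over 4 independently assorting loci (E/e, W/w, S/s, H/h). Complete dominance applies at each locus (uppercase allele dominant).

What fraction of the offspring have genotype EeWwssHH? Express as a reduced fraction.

P(EeWwssHH) = 1/16

EeWwssHH gametes: EWsH×4, EwsH×4, eWsH×4, ewsH×4
EEWwSsHh gametes: EWSH×2, EWSh×2, EWsH×2, EWsh×2, EwSH×2, EwSh×2, EwsH×2, Ewsh×2
EeWwssHH×EEWwSsHh grid (16·16=256): EEWWSsHH=8 EEWWSsHh=8 EEWWssHH=8 EEWWssHh=8 EEWwSsHH=16 EEWwSsHh=16 EEWwssHH=16 EEWwssHh=16 EEwwSsHH=8 EEwwSsHh=8 EEwwssHH=8 EEwwssHh=8 EeWWSsHH=8 EeWWSsHh=8 EeWWssHH=8 EeWWssHh=8 EeWwSsHH=16 EeWwSsHh=16 EeWwssHH=16 EeWwssHh=16 EewwSsHH=8 EewwSsHh=8 EewwssHH=8 EewwssHh=8
EeWwssHH hits 16/256; gcd=16; 16÷16/256÷16 = 1/16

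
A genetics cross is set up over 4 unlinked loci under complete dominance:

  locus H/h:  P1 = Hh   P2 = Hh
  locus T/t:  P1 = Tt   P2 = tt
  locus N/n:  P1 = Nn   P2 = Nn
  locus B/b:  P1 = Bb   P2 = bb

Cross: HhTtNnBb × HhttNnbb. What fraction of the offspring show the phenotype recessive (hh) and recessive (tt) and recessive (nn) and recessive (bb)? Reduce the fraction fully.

P(hh tt nn bb) = 1/64

HhTtNnBb gametes: HTNB×1, HTNb×1, HTnB×1, HTnb×1, HtNB×1, HtNb×1, HtnB×1, Htnb×1, hTNB×1, hTNb×1, hTnB×1, hTnb×1, htNB×1, htNb×1, htnB×1, htnb×1
HhttNnbb gametes: HtNb×4, Htnb×4, htNb×4, htnb×4
HhTtNnBb×HhttNnbb grid (16·16=256): HHTtNNBb=4 HHTtNNbb=4 HHTtNnBb=8 HHTtNnbb=8 HHTtnnBb=4 HHTtnnbb=4 HHttNNBb=4 HHttNNbb=4 HHttNnBb=8 HHttNnbb=8 HHttnnBb=4 HHttnnbb=4 HhTtNNBb=8 HhTtNNbb=8 HhTtNnBb=16 HhTtNnbb=16 HhTtnnBb=8 HhTtnnbb=8 HhttNNBb=8 HhttNNbb=8 HhttNnBb=16 HhttNnbb=16 HhttnnBb=8 Hhttnnbb=8 hhTtNNBb=4 hhTtNNbb=4 hhTtNnBb=8 hhTtNnbb=8 hhTtnnBb=4 hhTtnnbb=4 hhttNNBb=4 hhttNNbb=4 hhttNnBb=8 hhttNnbb=8 hhttnnBb=4 hhttnnbb=4
hh tt nn bb hits 4/256; gcd=4; 4÷4/256÷4 = 1/64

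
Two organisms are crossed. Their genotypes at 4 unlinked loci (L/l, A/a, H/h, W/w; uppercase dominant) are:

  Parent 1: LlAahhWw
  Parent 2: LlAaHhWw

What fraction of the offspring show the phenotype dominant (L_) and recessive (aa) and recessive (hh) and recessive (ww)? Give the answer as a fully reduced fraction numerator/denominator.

P(L_ aa hh ww) = 3/128

LlAahhWw gametes: LAhW×2, LAhw×2, LahW×2, Lahw×2, lAhW×2, lAhw×2, lahW×2, lahw×2
LlAaHhWw gametes: LAHW×1, LAHw×1, LAhW×1, LAhw×1, LaHW×1, LaHw×1, LahW×1, Lahw×1, lAHW×1, lAHw×1, lAhW×1, lAhw×1, laHW×1, laHw×1, lahW×1, lahw×1
LlAahhWw×LlAaHhWw grid (16·16=256): LLAAHhWW=2 LLAAHhWw=4 LLAAHhww=2 LLAAhhWW=2 LLAAhhWw=4 LLAAhhww=2 LLAaHhWW=4 LLAaHhWw=8 LLAaHhww=4 LLAahhWW=4 LLAahhWw=8 LLAahhww=4 LLaaHhWW=2 LLaaHhWw=4 LLaaHhww=2 LLaahhWW=2 LLaahhWw=4 LLaahhww=2 LlAAHhWW=4 LlAAHhWw=8 LlAAHhww=4 LlAAhhWW=4 LlAAhhWw=8 LlAAhhww=4 LlAaHhWW=8 LlAaHhWw=16 LlAaHhww=8 LlAahhWW=8 LlAahhWw=16 LlAahhww=8 LlaaHhWW=4 LlaaHhWw=8 LlaaHhww=4 LlaahhWW=4 LlaahhWw=8 Llaahhww=4 llAAHhWW=2 llAAHhWw=4 llAAHhww=2 llAAhhWW=2 llAAhhWw=4 llAAhhww=2 llAaHhWW=4 llAaHhWw=8 llAaHhww=4 llAahhWW=4 llAahhWw=8 llAahhww=4 llaaHhWW=2 llaaHhWw=4 llaaHhww=2 llaahhWW=2 llaahhWw=4 llaahhww=2
L_ aa hh ww hits 6/256; gcd=2; 6÷2/256÷2 = 3/128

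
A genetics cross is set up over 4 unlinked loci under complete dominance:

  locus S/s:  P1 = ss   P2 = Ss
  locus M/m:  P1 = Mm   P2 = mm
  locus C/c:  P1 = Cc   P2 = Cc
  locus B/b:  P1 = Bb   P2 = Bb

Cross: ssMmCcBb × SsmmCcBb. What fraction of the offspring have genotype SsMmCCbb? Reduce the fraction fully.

P(SsMmCCbb) = 1/64

ssMmCcBb gametes: sMCB×2, sMCb×2, sMcB×2, sMcb×2, smCB×2, smCb×2, smcB×2, smcb×2
SsmmCcBb gametes: SmCB×2, SmCb×2, SmcB×2, Smcb×2, smCB×2, smCb×2, smcB×2, smcb×2
ssMmCcBb×SsmmCcBb grid (16·16=256): SsMmCCBB=4 SsMmCCBb=8 SsMmCCbb=4 SsMmCcBB=8 SsMmCcBb=16 SsMmCcbb=8 SsMmccBB=4 SsMmccBb=8 SsMmccbb=4 SsmmCCBB=4 SsmmCCBb=8 SsmmCCbb=4 SsmmCcBB=8 SsmmCcBb=16 SsmmCcbb=8 SsmmccBB=4 SsmmccBb=8 Ssmmccbb=4 ssMmCCBB=4 ssMmCCBb=8 ssMmCCbb=4 ssMmCcBB=8 ssMmCcBb=16 ssMmCcbb=8 ssMmccBB=4 ssMmccBb=8 ssMmccbb=4 ssmmCCBB=4 ssmmCCBb=8 ssmmCCbb=4 ssmmCcBB=8 ssmmCcBb=16 ssmmCcbb=8 ssmmccBB=4 ssmmccBb=8 ssmmccbb=4
SsMmCCbb hits 4/256; gcd=4; 4÷4/256÷4 = 1/64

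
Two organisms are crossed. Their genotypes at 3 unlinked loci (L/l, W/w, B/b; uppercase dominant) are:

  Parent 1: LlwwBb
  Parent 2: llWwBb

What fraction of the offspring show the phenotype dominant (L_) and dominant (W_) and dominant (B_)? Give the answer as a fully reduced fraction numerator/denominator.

P(L_ W_ B_) = 3/16

LlwwBb gametes: LwB×2, Lwb×2, lwB×2, lwb×2
llWwBb gametes: lWB×2, lWb×2, lwB×2, lwb×2
LlwwBb×llWwBb grid (8·8=64): LlWwBB=4 LlWwBb=8 LlWwbb=4 LlwwBB=4 LlwwBb=8 Llwwbb=4 llWwBB=4 llWwBb=8 llWwbb=4 llwwBB=4 llwwBb=8 llwwbb=4
L_ W_ B_ hits 12/64; gcd=4; 12÷4/64÷4 = 3/16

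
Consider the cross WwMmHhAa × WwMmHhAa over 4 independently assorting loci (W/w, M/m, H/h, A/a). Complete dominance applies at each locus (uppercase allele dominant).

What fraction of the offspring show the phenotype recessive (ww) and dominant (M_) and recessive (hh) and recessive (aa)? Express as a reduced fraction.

WwMmHhAa gametes: WMHA×1, WMHa×1, WMhA×1, WMha×1, WmHA×1, WmHa×1, WmhA×1, Wmha×1, wMHA×1, wMHa×1, wMhA×1, wMha×1, wmHA×1, wmHa×1, wmhA×1, wmha×1
WwMmHhAa gametes: WMHA×1, WMHa×1, WMhA×1, WMha×1, WmHA×1, WmHa×1, WmhA×1, Wmha×1, wMHA×1, wMHa×1, wMhA×1, wMha×1, wmHA×1, wmHa×1, wmhA×1, wmha×1
WwMmHhAa×WwMmHhAa grid (16·16=256): WWMMHHAA=1 WWMMHHAa=2 WWMMHHaa=1 WWMMHhAA=2 WWMMHhAa=4 WWMMHhaa=2 WWMMhhAA=1 WWMMhhAa=2 WWMMhhaa=1 WWMmHHAA=2 WWMmHHAa=4 WWMmHHaa=2 WWMmHhAA=4 WWMmHhAa=8 WWMmHhaa=4 WWMmhhAA=2 WWMmhhAa=4 WWMmhhaa=2 WWmmHHAA=1 WWmmHHAa=2 WWmmHHaa=1 WWmmHhAA=2 WWmmHhAa=4 WWmmHhaa=2 WWmmhhAA=1 WWmmhhAa=2 WWmmhhaa=1 WwMMHHAA=2 WwMMHHAa=4 WwMMHHaa=2 WwMMHhAA=4 WwMMHhAa=8 WwMMHhaa=4 WwMMhhAA=2 WwMMhhAa=4 WwMMhhaa=2 WwMmHHAA=4 WwMmHHAa=8 WwMmHHaa=4 WwMmHhAA=8 WwMmHhAa=16 WwMmHhaa=8 WwMmhhAA=4 WwMmhhAa=8 WwMmhhaa=4 WwmmHHAA=2 WwmmHHAa=4 WwmmHHaa=2 WwmmHhAA=4 WwmmHhAa=8 WwmmHhaa=4 WwmmhhAA=2 WwmmhhAa=4 Wwmmhhaa=2 wwMMHHAA=1 wwMMHHAa=2 wwMMHHaa=1 wwMMHhAA=2 wwMMHhAa=4 wwMMHhaa=2 wwMMhhAA=1 wwMMhhAa=2 wwMMhhaa=1 wwMmHHAA=2 wwMmHHAa=4 wwMmHHaa=2 wwMmHhAA=4 wwMmHhAa=8 wwMmHhaa=4 wwMmhhAA=2 wwMmhhAa=4 wwMmhhaa=2 wwmmHHAA=1 wwmmHHAa=2 wwmmHHaa=1 wwmmHhAA=2 wwmmHhAa=4 wwmmHhaa=2 wwmmhhAA=1 wwmmhhAa=2 wwmmhhaa=1
ww M_ hh aa hits 3/256; gcd=1; 3÷1/256÷1 = 3/256

P(ww M_ hh aa) = 3/256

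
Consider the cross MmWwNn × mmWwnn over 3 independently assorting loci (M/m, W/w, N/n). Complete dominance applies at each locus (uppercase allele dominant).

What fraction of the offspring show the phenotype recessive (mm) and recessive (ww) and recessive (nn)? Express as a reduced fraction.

MmWwNn gametes: MWN×1, MWn×1, MwN×1, Mwn×1, mWN×1, mWn×1, mwN×1, mwn×1
mmWwnn gametes: mWn×4, mwn×4
MmWwNn×mmWwnn grid (8·8=64): MmWWNn=4 MmWWnn=4 MmWwNn=8 MmWwnn=8 MmwwNn=4 Mmwwnn=4 mmWWNn=4 mmWWnn=4 mmWwNn=8 mmWwnn=8 mmwwNn=4 mmwwnn=4
mm ww nn hits 4/64; gcd=4; 4÷4/64÷4 = 1/16

P(mm ww nn) = 1/16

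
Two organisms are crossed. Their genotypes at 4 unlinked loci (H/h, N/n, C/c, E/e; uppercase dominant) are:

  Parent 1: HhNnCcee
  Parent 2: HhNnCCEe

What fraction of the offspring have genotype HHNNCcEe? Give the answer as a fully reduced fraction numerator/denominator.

HhNnCcee gametes: HNCe×2, HNce×2, HnCe×2, Hnce×2, hNCe×2, hNce×2, hnCe×2, hnce×2
HhNnCCEe gametes: HNCE×2, HNCe×2, HnCE×2, HnCe×2, hNCE×2, hNCe×2, hnCE×2, hnCe×2
HhNnCcee×HhNnCCEe grid (16·16=256): HHNNCCEe=4 HHNNCCee=4 HHNNCcEe=4 HHNNCcee=4 HHNnCCEe=8 HHNnCCee=8 HHNnCcEe=8 HHNnCcee=8 HHnnCCEe=4 HHnnCCee=4 HHnnCcEe=4 HHnnCcee=4 HhNNCCEe=8 HhNNCCee=8 HhNNCcEe=8 HhNNCcee=8 HhNnCCEe=16 HhNnCCee=16 HhNnCcEe=16 HhNnCcee=16 HhnnCCEe=8 HhnnCCee=8 HhnnCcEe=8 HhnnCcee=8 hhNNCCEe=4 hhNNCCee=4 hhNNCcEe=4 hhNNCcee=4 hhNnCCEe=8 hhNnCCee=8 hhNnCcEe=8 hhNnCcee=8 hhnnCCEe=4 hhnnCCee=4 hhnnCcEe=4 hhnnCcee=4
HHNNCcEe hits 4/256; gcd=4; 4÷4/256÷4 = 1/64

P(HHNNCcEe) = 1/64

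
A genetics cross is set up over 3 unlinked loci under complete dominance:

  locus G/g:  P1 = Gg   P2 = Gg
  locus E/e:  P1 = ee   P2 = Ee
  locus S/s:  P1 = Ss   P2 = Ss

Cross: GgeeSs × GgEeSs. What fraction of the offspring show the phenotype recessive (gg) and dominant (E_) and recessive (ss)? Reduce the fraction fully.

GgeeSs gametes: GeS×2, Ges×2, geS×2, ges×2
GgEeSs gametes: GES×1, GEs×1, GeS×1, Ges×1, gES×1, gEs×1, geS×1, ges×1
GgeeSs×GgEeSs grid (8·8=64): GGEeSS=2 GGEeSs=4 GGEess=2 GGeeSS=2 GGeeSs=4 GGeess=2 GgEeSS=4 GgEeSs=8 GgEess=4 GgeeSS=4 GgeeSs=8 Ggeess=4 ggEeSS=2 ggEeSs=4 ggEess=2 ggeeSS=2 ggeeSs=4 ggeess=2
gg E_ ss hits 2/64; gcd=2; 2÷2/64÷2 = 1/32

P(gg E_ ss) = 1/32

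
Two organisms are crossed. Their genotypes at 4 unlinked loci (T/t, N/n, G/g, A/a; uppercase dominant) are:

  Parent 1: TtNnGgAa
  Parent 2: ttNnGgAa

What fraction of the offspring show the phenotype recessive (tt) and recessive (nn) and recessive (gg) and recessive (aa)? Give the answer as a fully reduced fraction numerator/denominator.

TtNnGgAa gametes: TNGA×1, TNGa×1, TNgA×1, TNga×1, TnGA×1, TnGa×1, TngA×1, Tnga×1, tNGA×1, tNGa×1, tNgA×1, tNga×1, tnGA×1, tnGa×1, tngA×1, tnga×1
ttNnGgAa gametes: tNGA×2, tNGa×2, tNgA×2, tNga×2, tnGA×2, tnGa×2, tngA×2, tnga×2
TtNnGgAa×ttNnGgAa grid (16·16=256): TtNNGGAA=2 TtNNGGAa=4 TtNNGGaa=2 TtNNGgAA=4 TtNNGgAa=8 TtNNGgaa=4 TtNNggAA=2 TtNNggAa=4 TtNNggaa=2 TtNnGGAA=4 TtNnGGAa=8 TtNnGGaa=4 TtNnGgAA=8 TtNnGgAa=16 TtNnGgaa=8 TtNnggAA=4 TtNnggAa=8 TtNnggaa=4 TtnnGGAA=2 TtnnGGAa=4 TtnnGGaa=2 TtnnGgAA=4 TtnnGgAa=8 TtnnGgaa=4 TtnnggAA=2 TtnnggAa=4 Ttnnggaa=2 ttNNGGAA=2 ttNNGGAa=4 ttNNGGaa=2 ttNNGgAA=4 ttNNGgAa=8 ttNNGgaa=4 ttNNggAA=2 ttNNggAa=4 ttNNggaa=2 ttNnGGAA=4 ttNnGGAa=8 ttNnGGaa=4 ttNnGgAA=8 ttNnGgAa=16 ttNnGgaa=8 ttNnggAA=4 ttNnggAa=8 ttNnggaa=4 ttnnGGAA=2 ttnnGGAa=4 ttnnGGaa=2 ttnnGgAA=4 ttnnGgAa=8 ttnnGgaa=4 ttnnggAA=2 ttnnggAa=4 ttnnggaa=2
tt nn gg aa hits 2/256; gcd=2; 2÷2/256÷2 = 1/128

P(tt nn gg aa) = 1/128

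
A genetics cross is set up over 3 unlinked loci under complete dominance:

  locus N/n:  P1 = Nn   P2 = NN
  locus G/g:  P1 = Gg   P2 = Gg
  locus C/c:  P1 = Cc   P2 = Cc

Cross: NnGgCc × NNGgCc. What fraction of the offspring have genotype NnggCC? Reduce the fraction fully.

P(NnggCC) = 1/32

NnGgCc gametes: NGC×1, NGc×1, NgC×1, Ngc×1, nGC×1, nGc×1, ngC×1, ngc×1
NNGgCc gametes: NGC×2, NGc×2, NgC×2, Ngc×2
NnGgCc×NNGgCc grid (8·8=64): NNGGCC=2 NNGGCc=4 NNGGcc=2 NNGgCC=4 NNGgCc=8 NNGgcc=4 NNggCC=2 NNggCc=4 NNggcc=2 NnGGCC=2 NnGGCc=4 NnGGcc=2 NnGgCC=4 NnGgCc=8 NnGgcc=4 NnggCC=2 NnggCc=4 Nnggcc=2
NnggCC hits 2/64; gcd=2; 2÷2/64÷2 = 1/32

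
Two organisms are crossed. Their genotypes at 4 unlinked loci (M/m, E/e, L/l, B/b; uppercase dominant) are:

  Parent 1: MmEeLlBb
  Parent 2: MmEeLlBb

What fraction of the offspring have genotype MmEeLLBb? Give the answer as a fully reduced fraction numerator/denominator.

P(MmEeLLBb) = 1/32

MmEeLlBb gametes: MELB×1, MELb×1, MElB×1, MElb×1, MeLB×1, MeLb×1, MelB×1, Melb×1, mELB×1, mELb×1, mElB×1, mElb×1, meLB×1, meLb×1, melB×1, melb×1
MmEeLlBb gametes: MELB×1, MELb×1, MElB×1, MElb×1, MeLB×1, MeLb×1, MelB×1, Melb×1, mELB×1, mELb×1, mElB×1, mElb×1, meLB×1, meLb×1, melB×1, melb×1
MmEeLlBb×MmEeLlBb grid (16·16=256): MMEELLBB=1 MMEELLBb=2 MMEELLbb=1 MMEELlBB=2 MMEELlBb=4 MMEELlbb=2 MMEEllBB=1 MMEEllBb=2 MMEEllbb=1 MMEeLLBB=2 MMEeLLBb=4 MMEeLLbb=2 MMEeLlBB=4 MMEeLlBb=8 MMEeLlbb=4 MMEellBB=2 MMEellBb=4 MMEellbb=2 MMeeLLBB=1 MMeeLLBb=2 MMeeLLbb=1 MMeeLlBB=2 MMeeLlBb=4 MMeeLlbb=2 MMeellBB=1 MMeellBb=2 MMeellbb=1 MmEELLBB=2 MmEELLBb=4 MmEELLbb=2 MmEELlBB=4 MmEELlBb=8 MmEELlbb=4 MmEEllBB=2 MmEEllBb=4 MmEEllbb=2 MmEeLLBB=4 MmEeLLBb=8 MmEeLLbb=4 MmEeLlBB=8 MmEeLlBb=16 MmEeLlbb=8 MmEellBB=4 MmEellBb=8 MmEellbb=4 MmeeLLBB=2 MmeeLLBb=4 MmeeLLbb=2 MmeeLlBB=4 MmeeLlBb=8 MmeeLlbb=4 MmeellBB=2 MmeellBb=4 Mmeellbb=2 mmEELLBB=1 mmEELLBb=2 mmEELLbb=1 mmEELlBB=2 mmEELlBb=4 mmEELlbb=2 mmEEllBB=1 mmEEllBb=2 mmEEllbb=1 mmEeLLBB=2 mmEeLLBb=4 mmEeLLbb=2 mmEeLlBB=4 mmEeLlBb=8 mmEeLlbb=4 mmEellBB=2 mmEellBb=4 mmEellbb=2 mmeeLLBB=1 mmeeLLBb=2 mmeeLLbb=1 mmeeLlBB=2 mmeeLlBb=4 mmeeLlbb=2 mmeellBB=1 mmeellBb=2 mmeellbb=1
MmEeLLBb hits 8/256; gcd=8; 8÷8/256÷8 = 1/32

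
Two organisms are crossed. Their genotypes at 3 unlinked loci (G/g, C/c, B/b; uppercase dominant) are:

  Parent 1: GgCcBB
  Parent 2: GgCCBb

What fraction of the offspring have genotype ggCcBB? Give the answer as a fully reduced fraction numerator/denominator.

GgCcBB gametes: GCB×2, GcB×2, gCB×2, gcB×2
GgCCBb gametes: GCB×2, GCb×2, gCB×2, gCb×2
GgCcBB×GgCCBb grid (8·8=64): GGCCBB=4 GGCCBb=4 GGCcBB=4 GGCcBb=4 GgCCBB=8 GgCCBb=8 GgCcBB=8 GgCcBb=8 ggCCBB=4 ggCCBb=4 ggCcBB=4 ggCcBb=4
ggCcBB hits 4/64; gcd=4; 4÷4/64÷4 = 1/16

P(ggCcBB) = 1/16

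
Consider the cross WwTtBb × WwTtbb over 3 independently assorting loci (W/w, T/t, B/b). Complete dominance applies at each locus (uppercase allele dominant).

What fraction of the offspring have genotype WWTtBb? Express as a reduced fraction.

P(WWTtBb) = 1/16

WwTtBb gametes: WTB×1, WTb×1, WtB×1, Wtb×1, wTB×1, wTb×1, wtB×1, wtb×1
WwTtbb gametes: WTb×2, Wtb×2, wTb×2, wtb×2
WwTtBb×WwTtbb grid (8·8=64): WWTTBb=2 WWTTbb=2 WWTtBb=4 WWTtbb=4 WWttBb=2 WWttbb=2 WwTTBb=4 WwTTbb=4 WwTtBb=8 WwTtbb=8 WwttBb=4 Wwttbb=4 wwTTBb=2 wwTTbb=2 wwTtBb=4 wwTtbb=4 wwttBb=2 wwttbb=2
WWTtBb hits 4/64; gcd=4; 4÷4/64÷4 = 1/16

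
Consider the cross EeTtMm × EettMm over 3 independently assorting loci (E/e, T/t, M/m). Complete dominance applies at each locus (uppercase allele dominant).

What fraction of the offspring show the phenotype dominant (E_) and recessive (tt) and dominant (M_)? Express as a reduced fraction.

EeTtMm gametes: ETM×1, ETm×1, EtM×1, Etm×1, eTM×1, eTm×1, etM×1, etm×1
EettMm gametes: EtM×2, Etm×2, etM×2, etm×2
EeTtMm×EettMm grid (8·8=64): EETtMM=2 EETtMm=4 EETtmm=2 EEttMM=2 EEttMm=4 EEttmm=2 EeTtMM=4 EeTtMm=8 EeTtmm=4 EettMM=4 EettMm=8 Eettmm=4 eeTtMM=2 eeTtMm=4 eeTtmm=2 eettMM=2 eettMm=4 eettmm=2
E_ tt M_ hits 18/64; gcd=2; 18÷2/64÷2 = 9/32

P(E_ tt M_) = 9/32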